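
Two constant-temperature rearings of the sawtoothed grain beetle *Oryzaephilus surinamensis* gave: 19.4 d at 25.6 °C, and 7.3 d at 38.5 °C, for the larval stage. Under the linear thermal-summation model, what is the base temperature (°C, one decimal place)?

17.8 °C

Under the model K = D·(T − T_b), so D₁·(T₁ − T_b) = D₂·(T₂ − T_b).
19.4·(25.6 − T_b) = 7.3·(38.5 − T_b)
T_b = (19.4·25.6 − 7.3·38.5) / (19.4 − 7.3) = 215.59 / 12.1 = 17.817 °C ≈ 17.8 °C.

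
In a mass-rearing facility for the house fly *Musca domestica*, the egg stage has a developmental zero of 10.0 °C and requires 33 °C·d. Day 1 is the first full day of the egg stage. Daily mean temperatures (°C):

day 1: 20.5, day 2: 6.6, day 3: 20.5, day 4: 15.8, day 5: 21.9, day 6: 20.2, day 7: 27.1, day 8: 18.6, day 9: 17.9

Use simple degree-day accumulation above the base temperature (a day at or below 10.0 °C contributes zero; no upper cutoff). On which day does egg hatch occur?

day 5

Daily DD above 10.0 °C: 10.5, 0.0, 10.5, 5.8, 11.9, 10.2, 17.1, 8.6, 7.9.
Cumulative: 10.5, 10.5, 21.0, 26.8, 38.7, 48.9, 66.0, 74.6, 82.5.
The total first reaches 33 DD on day 5.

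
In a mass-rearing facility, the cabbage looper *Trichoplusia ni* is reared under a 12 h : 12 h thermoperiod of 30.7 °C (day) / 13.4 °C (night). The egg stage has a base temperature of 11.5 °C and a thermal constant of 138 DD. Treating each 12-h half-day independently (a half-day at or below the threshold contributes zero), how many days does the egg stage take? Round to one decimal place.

13.1 days

Day half: max(0, 30.7 − 11.5) × 0.5 = 19.2 × 0.5 = 9.60 DD.
Night half: max(0, 13.4 − 11.5) × 0.5 = 1.9 × 0.5 = 0.95 DD.
Per 24 h: 10.55 DD/day.
Duration = 138 / 10.55 = 13.081 ≈ 13.1 days.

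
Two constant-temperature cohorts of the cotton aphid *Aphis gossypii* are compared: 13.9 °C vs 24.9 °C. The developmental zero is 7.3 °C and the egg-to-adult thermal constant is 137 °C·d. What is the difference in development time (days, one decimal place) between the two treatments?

At 13.9 °C: 137 / (13.9 − 7.3) = 137 / 6.6 = 20.758 d.
At 24.9 °C: 137 / (24.9 − 7.3) = 137 / 17.6 = 7.784 d.
Difference = |20.758 − 7.784| = 12.973 ≈ 13.0 days.

13.0 days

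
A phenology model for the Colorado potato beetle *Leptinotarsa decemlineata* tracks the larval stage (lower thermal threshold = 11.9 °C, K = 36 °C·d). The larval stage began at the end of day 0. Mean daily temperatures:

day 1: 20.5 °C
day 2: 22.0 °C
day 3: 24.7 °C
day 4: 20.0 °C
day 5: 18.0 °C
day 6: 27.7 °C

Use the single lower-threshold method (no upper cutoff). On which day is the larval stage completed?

Daily DD above 11.9 °C: 8.6, 10.1, 12.8, 8.1, 6.1, 15.8.
Cumulative: 8.6, 18.7, 31.5, 39.6, 45.7, 61.5.
The total first reaches 36 DD on day 4.

day 4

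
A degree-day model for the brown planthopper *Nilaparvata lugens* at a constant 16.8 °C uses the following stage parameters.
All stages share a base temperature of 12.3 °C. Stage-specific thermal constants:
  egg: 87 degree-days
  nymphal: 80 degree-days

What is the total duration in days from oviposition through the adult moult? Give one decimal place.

37.1 days

Daily accumulation at 16.8 °C = 16.8 − 12.3 = 4.5 DD/day.
Total K = 87 + 80 = 167 DD.
Total duration = 167 / 4.5 = 37.111 ≈ 37.1 days.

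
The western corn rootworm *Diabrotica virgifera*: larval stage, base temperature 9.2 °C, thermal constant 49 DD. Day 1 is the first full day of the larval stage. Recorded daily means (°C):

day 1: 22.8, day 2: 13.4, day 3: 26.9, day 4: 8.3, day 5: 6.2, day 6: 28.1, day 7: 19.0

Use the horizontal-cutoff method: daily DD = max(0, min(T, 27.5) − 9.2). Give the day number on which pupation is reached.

Daily DD above 9.2 °C (capped at 18.3): 13.6, 4.2, 17.7, 0.0, 0.0, 18.3, 9.8.
Cumulative: 13.6, 17.8, 35.5, 35.5, 35.5, 53.8, 63.6.
The total first reaches 49 DD on day 6.

day 6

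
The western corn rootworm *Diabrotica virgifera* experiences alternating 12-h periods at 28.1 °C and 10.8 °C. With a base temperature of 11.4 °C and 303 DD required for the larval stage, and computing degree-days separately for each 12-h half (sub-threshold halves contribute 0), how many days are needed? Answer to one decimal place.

Day half: max(0, 28.1 − 11.4) × 0.5 = 16.7 × 0.5 = 8.35 DD.
Night half: max(0, 10.8 − 11.4) × 0.5 = 0.0 × 0.5 = 0.00 DD.
Per 24 h: 8.35 DD/day.
Duration = 303 / 8.35 = 36.287 ≈ 36.3 days.

36.3 days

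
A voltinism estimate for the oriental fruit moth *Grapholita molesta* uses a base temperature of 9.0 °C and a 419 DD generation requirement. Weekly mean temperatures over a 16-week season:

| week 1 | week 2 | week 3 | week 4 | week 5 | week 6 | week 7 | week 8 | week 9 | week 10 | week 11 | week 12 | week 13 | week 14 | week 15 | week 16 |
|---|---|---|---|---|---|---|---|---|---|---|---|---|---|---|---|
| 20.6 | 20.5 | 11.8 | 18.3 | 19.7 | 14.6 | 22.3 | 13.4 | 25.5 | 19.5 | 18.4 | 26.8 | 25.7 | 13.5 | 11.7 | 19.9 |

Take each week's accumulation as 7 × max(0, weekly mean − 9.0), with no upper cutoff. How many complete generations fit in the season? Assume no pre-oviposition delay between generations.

2 generations

Weekly DD (7 × max(0, T̄ − 9.0)): 81.2, 80.5, 19.6, 65.1, 74.9, 39.2, 93.1, 30.8, 115.5, 73.5, 65.8, 124.6, 116.9, 31.5, 18.9, 76.3.
Season total = 1107.4 DD.
Complete generations = ⌊1107.4 / 419⌋ = 2.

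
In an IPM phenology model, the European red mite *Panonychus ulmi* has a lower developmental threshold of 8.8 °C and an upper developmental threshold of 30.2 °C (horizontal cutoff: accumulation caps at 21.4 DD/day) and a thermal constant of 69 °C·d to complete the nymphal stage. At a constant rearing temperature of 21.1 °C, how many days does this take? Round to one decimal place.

Daily accumulation = 21.1 − 8.8 = 12.3 DD/day.
Duration = 69 / 12.3 = 5.610 ≈ 5.6 days.

5.6 days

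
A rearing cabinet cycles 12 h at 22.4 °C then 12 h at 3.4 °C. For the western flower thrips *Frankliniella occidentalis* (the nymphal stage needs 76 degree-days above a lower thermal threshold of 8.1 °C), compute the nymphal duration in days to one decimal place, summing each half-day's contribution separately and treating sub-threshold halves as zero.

Day half: max(0, 22.4 − 8.1) × 0.5 = 14.3 × 0.5 = 7.15 DD.
Night half: max(0, 3.4 − 8.1) × 0.5 = 0.0 × 0.5 = 0.00 DD.
Per 24 h: 7.15 DD/day.
Duration = 76 / 7.15 = 10.629 ≈ 10.6 days.

10.6 days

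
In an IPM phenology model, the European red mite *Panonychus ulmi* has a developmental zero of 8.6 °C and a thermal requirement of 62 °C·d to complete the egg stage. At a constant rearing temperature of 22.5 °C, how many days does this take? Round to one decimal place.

Daily accumulation = 22.5 − 8.6 = 13.9 DD/day.
Duration = 62 / 13.9 = 4.460 ≈ 4.5 days.

4.5 days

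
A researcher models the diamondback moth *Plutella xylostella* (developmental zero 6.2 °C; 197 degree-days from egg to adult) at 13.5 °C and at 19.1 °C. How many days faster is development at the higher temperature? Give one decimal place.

At 13.5 °C: 197 / (13.5 − 6.2) = 197 / 7.3 = 26.986 d.
At 19.1 °C: 197 / (19.1 − 6.2) = 197 / 12.9 = 15.271 d.
Difference = |26.986 − 15.271| = 11.715 ≈ 11.7 days.

11.7 days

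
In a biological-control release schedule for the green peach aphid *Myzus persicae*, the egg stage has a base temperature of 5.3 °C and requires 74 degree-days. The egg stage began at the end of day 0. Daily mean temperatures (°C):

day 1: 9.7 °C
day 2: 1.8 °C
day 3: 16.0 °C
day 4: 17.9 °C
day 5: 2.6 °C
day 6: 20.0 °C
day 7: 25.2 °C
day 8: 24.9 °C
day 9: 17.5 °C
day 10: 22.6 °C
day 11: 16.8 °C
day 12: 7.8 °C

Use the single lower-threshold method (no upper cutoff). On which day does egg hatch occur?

Daily DD above 5.3 °C: 4.4, 0.0, 10.7, 12.6, 0.0, 14.7, 19.9, 19.6, 12.2, 17.3, 11.5, 2.5.
Cumulative: 4.4, 4.4, 15.1, 27.7, 27.7, 42.4, 62.3, 81.9, 94.1, 111.4, 122.9, 125.4.
The total first reaches 74 DD on day 8.

day 8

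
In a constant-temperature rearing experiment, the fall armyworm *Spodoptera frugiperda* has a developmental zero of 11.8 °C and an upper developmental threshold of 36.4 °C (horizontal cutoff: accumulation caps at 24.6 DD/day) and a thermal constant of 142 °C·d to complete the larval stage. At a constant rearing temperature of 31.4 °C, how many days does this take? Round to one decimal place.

Daily accumulation = 31.4 − 11.8 = 19.6 DD/day.
Duration = 142 / 19.6 = 7.245 ≈ 7.2 days.

7.2 days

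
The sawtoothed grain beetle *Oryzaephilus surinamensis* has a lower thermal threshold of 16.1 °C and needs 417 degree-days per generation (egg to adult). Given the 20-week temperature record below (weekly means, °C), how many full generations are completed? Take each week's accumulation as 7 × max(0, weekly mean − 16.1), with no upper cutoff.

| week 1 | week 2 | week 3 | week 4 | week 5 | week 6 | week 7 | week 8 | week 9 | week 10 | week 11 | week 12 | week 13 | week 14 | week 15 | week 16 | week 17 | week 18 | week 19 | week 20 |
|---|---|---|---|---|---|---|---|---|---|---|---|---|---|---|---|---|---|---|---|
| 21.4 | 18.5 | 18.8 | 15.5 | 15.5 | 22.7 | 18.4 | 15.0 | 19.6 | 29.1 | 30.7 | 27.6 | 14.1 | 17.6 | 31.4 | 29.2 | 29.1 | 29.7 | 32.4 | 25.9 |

2 generations

Weekly DD (7 × max(0, T̄ − 16.1)): 37.1, 16.8, 18.9, 0.0, 0.0, 46.2, 16.1, 0.0, 24.5, 91.0, 102.2, 80.5, 0.0, 10.5, 107.1, 91.7, 91.0, 95.2, 114.1, 68.6.
Season total = 1011.5 DD.
Complete generations = ⌊1011.5 / 417⌋ = 2.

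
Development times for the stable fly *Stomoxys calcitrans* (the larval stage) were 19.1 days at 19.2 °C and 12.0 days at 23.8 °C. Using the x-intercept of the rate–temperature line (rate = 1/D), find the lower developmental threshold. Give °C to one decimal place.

11.4 °C

Under the model K = D·(T − T_b), so D₁·(T₁ − T_b) = D₂·(T₂ − T_b).
19.1·(19.2 − T_b) = 12.0·(23.8 − T_b)
T_b = (19.1·19.2 − 12.0·23.8) / (19.1 − 12.0) = 81.12 / 7.1 = 11.425 °C ≈ 11.4 °C.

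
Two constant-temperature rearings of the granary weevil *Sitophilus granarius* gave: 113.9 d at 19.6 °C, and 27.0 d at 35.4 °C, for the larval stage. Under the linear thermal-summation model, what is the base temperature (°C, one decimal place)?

Equal thermal constants: D₁(T₁ − T_b) = D₂(T₂ − T_b).
113.9·(19.6 − T_b) = 27.0·(35.4 − T_b)
T_b = (113.9·19.6 − 27.0·35.4) / (113.9 − 27.0) = 1276.64 / 86.9 = 14.691 °C ≈ 14.7 °C.

14.7 °C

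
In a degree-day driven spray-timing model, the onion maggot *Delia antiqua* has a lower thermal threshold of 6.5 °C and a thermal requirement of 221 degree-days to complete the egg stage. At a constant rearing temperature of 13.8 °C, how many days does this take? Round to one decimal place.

30.3 days

Daily accumulation = 13.8 − 6.5 = 7.3 DD/day.
Duration = 221 / 7.3 = 30.274 ≈ 30.3 days.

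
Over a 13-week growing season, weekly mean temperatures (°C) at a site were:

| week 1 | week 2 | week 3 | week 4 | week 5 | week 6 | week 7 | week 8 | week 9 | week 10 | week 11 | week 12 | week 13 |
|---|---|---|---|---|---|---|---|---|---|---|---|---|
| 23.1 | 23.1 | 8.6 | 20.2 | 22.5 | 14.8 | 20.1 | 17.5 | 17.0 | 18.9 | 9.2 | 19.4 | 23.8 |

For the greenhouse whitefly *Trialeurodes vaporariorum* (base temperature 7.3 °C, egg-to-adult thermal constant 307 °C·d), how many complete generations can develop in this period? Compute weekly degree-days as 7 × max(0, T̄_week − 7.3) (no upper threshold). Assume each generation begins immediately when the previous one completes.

Weekly DD (7 × max(0, T̄ − 7.3)): 110.6, 110.6, 9.1, 90.3, 106.4, 52.5, 89.6, 71.4, 67.9, 81.2, 13.3, 84.7, 115.5.
Season total = 1003.1 DD.
Complete generations = ⌊1003.1 / 307⌋ = 3.

3 generations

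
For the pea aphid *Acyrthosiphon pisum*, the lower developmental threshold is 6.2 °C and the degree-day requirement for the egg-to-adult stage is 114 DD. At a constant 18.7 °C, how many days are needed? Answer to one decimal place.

9.1 days

Daily accumulation = 18.7 − 6.2 = 12.5 DD/day.
Duration = 114 / 12.5 = 9.120 ≈ 9.1 days.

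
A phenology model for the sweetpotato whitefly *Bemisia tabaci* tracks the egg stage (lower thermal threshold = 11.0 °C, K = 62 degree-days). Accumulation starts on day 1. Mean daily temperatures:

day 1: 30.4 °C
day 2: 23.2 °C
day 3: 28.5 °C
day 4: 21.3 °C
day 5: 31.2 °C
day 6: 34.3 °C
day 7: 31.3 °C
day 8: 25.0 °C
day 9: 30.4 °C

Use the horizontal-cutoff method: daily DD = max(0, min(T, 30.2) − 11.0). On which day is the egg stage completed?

Daily DD above 11.0 °C (capped at 19.2): 19.2, 12.2, 17.5, 10.3, 19.2, 19.2, 19.2, 14.0, 19.2.
Cumulative: 19.2, 31.4, 48.9, 59.2, 78.4, 97.6, 116.8, 130.8, 150.0.
The total first reaches 62 DD on day 5.

day 5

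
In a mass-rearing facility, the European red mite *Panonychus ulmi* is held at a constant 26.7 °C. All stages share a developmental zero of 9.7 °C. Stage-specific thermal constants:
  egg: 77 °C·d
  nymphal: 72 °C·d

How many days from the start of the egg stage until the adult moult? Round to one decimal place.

8.8 days

Daily accumulation at 26.7 °C = 26.7 − 9.7 = 17.0 DD/day.
Total K = 77 + 72 = 149 DD.
Total duration = 149 / 17.0 = 8.765 ≈ 8.8 days.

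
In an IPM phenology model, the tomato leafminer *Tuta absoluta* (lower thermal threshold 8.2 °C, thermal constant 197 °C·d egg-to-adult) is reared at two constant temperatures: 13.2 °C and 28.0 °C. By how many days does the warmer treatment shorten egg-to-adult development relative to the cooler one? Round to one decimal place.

29.5 days

At 13.2 °C: 197 / (13.2 − 8.2) = 197 / 5.0 = 39.400 d.
At 28.0 °C: 197 / (28.0 − 8.2) = 197 / 19.8 = 9.949 d.
Difference = |39.400 − 9.949| = 29.451 ≈ 29.5 days.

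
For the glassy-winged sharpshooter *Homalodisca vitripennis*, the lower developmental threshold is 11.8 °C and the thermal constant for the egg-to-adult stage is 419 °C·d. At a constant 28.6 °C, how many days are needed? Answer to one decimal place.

Daily accumulation = 28.6 − 11.8 = 16.8 DD/day.
Duration = 419 / 16.8 = 24.940 ≈ 24.9 days.

24.9 days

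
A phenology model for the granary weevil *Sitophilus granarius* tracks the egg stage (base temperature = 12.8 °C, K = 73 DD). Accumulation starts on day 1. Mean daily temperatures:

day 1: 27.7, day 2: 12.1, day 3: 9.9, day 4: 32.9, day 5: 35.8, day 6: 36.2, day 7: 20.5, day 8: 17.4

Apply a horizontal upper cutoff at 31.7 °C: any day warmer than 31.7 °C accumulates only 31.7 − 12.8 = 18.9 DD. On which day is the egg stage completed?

Daily DD above 12.8 °C (capped at 18.9): 14.9, 0.0, 0.0, 18.9, 18.9, 18.9, 7.7, 4.6.
Cumulative: 14.9, 14.9, 14.9, 33.8, 52.7, 71.6, 79.3, 83.9.
The total first reaches 73 DD on day 7.

day 7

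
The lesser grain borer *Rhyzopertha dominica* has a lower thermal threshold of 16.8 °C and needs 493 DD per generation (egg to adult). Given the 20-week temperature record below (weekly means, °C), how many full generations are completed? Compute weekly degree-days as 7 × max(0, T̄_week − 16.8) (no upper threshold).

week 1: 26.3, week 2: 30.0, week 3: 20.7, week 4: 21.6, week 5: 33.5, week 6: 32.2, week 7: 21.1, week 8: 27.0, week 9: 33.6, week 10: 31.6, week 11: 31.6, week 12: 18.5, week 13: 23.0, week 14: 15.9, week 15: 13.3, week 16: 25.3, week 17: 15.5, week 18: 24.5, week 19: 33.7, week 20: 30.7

Weekly DD (7 × max(0, T̄ − 16.8)): 66.5, 92.4, 27.3, 33.6, 116.9, 107.8, 30.1, 71.4, 117.6, 103.6, 103.6, 11.9, 43.4, 0.0, 0.0, 59.5, 0.0, 53.9, 118.3, 97.3.
Season total = 1255.1 DD.
Complete generations = ⌊1255.1 / 493⌋ = 2.

2 generations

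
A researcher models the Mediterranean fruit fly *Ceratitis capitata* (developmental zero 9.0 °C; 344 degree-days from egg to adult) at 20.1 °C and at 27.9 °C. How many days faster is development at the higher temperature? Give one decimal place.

12.8 days

At 20.1 °C: 344 / (20.1 − 9.0) = 344 / 11.1 = 30.991 d.
At 27.9 °C: 344 / (27.9 − 9.0) = 344 / 18.9 = 18.201 d.
Difference = |30.991 − 18.201| = 12.790 ≈ 12.8 days.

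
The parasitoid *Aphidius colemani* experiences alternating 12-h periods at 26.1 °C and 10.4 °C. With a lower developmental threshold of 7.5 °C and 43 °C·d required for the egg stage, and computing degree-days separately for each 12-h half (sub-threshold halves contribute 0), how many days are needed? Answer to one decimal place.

Day half: max(0, 26.1 − 7.5) × 0.5 = 18.6 × 0.5 = 9.30 DD.
Night half: max(0, 10.4 − 7.5) × 0.5 = 2.9 × 0.5 = 1.45 DD.
Per 24 h: 10.75 DD/day.
Duration = 43 / 10.75 = 4.000 ≈ 4.0 days.

4.0 days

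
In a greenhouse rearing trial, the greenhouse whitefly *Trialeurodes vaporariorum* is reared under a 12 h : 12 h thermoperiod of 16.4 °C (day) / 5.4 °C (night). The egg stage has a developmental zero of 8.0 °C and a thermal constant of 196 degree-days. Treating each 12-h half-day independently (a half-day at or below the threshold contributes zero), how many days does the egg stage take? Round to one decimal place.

Day half: max(0, 16.4 − 8.0) × 0.5 = 8.4 × 0.5 = 4.20 DD.
Night half: max(0, 5.4 − 8.0) × 0.5 = 0.0 × 0.5 = 0.00 DD.
Per 24 h: 4.20 DD/day.
Duration = 196 / 4.20 = 46.667 ≈ 46.7 days.

46.7 days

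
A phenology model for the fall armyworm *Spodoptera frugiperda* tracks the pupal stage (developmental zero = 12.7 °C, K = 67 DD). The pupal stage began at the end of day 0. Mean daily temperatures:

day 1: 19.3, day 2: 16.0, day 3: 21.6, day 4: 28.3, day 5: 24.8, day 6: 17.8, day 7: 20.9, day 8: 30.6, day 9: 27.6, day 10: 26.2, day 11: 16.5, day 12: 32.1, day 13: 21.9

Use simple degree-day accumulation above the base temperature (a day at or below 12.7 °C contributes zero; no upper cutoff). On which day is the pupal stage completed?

Daily DD above 12.7 °C: 6.6, 3.3, 8.9, 15.6, 12.1, 5.1, 8.2, 17.9, 14.9, 13.5, 3.8, 19.4, 9.2.
Cumulative: 6.6, 9.9, 18.8, 34.4, 46.5, 51.6, 59.8, 77.7, 92.6, 106.1, 109.9, 129.3, 138.5.
The total first reaches 67 DD on day 8.

day 8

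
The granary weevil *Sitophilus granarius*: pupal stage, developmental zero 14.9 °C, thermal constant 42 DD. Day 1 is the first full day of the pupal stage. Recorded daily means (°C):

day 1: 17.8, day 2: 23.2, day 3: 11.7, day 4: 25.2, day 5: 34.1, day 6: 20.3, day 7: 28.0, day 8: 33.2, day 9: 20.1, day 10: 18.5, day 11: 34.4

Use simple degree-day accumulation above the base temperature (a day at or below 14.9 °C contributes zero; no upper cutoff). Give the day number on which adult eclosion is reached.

day 6

Daily DD above 14.9 °C: 2.9, 8.3, 0.0, 10.3, 19.2, 5.4, 13.1, 18.3, 5.2, 3.6, 19.5.
Cumulative: 2.9, 11.2, 11.2, 21.5, 40.7, 46.1, 59.2, 77.5, 82.7, 86.3, 105.8.
The total first reaches 42 DD on day 6.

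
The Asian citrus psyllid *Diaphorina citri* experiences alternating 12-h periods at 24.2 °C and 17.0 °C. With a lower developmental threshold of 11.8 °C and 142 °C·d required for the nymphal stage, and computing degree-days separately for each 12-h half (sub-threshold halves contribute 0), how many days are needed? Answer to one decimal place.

Day half: max(0, 24.2 − 11.8) × 0.5 = 12.4 × 0.5 = 6.20 DD.
Night half: max(0, 17.0 − 11.8) × 0.5 = 5.2 × 0.5 = 2.60 DD.
Per 24 h: 8.80 DD/day.
Duration = 142 / 8.80 = 16.136 ≈ 16.1 days.

16.1 days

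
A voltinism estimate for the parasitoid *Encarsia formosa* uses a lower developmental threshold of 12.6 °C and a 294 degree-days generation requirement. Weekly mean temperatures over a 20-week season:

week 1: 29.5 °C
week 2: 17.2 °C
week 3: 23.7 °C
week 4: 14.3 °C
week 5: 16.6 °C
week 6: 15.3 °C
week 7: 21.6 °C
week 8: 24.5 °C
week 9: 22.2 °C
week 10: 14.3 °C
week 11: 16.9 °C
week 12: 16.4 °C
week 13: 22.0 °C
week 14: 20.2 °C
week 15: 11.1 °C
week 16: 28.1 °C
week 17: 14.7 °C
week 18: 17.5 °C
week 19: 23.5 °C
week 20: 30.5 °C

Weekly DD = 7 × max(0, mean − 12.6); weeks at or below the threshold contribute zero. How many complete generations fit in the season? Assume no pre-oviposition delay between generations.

3 generations

Weekly DD (7 × max(0, T̄ − 12.6)): 118.3, 32.2, 77.7, 11.9, 28.0, 18.9, 63.0, 83.3, 67.2, 11.9, 30.1, 26.6, 65.8, 53.2, 0.0, 108.5, 14.7, 34.3, 76.3, 125.3.
Season total = 1047.2 DD.
Complete generations = ⌊1047.2 / 294⌋ = 3.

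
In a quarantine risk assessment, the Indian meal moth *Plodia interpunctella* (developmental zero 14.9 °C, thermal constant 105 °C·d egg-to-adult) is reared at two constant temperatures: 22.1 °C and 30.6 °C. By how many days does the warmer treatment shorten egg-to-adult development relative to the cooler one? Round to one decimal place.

7.9 days

At 22.1 °C: 105 / (22.1 − 14.9) = 105 / 7.2 = 14.583 d.
At 30.6 °C: 105 / (30.6 − 14.9) = 105 / 15.7 = 6.688 d.
Difference = |14.583 − 6.688| = 7.895 ≈ 7.9 days.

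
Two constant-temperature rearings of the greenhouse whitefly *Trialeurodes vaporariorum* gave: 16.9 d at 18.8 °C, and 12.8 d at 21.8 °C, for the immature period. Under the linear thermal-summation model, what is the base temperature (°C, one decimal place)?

9.4 °C

Linear rate model ⇒ the product D·(T − T_b) is constant across temperatures.
16.9·(18.8 − T_b) = 12.8·(21.8 − T_b)
T_b = (16.9·18.8 − 12.8·21.8) / (16.9 − 12.8) = 38.68 / 4.1 = 9.434 °C ≈ 9.4 °C.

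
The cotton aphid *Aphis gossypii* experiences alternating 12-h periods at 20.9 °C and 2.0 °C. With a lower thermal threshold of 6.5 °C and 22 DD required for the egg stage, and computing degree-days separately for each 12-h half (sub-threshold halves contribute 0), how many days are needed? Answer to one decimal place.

Day half: max(0, 20.9 − 6.5) × 0.5 = 14.4 × 0.5 = 7.20 DD.
Night half: max(0, 2.0 − 6.5) × 0.5 = 0.0 × 0.5 = 0.00 DD.
Per 24 h: 7.20 DD/day.
Duration = 22 / 7.20 = 3.056 ≈ 3.1 days.

3.1 days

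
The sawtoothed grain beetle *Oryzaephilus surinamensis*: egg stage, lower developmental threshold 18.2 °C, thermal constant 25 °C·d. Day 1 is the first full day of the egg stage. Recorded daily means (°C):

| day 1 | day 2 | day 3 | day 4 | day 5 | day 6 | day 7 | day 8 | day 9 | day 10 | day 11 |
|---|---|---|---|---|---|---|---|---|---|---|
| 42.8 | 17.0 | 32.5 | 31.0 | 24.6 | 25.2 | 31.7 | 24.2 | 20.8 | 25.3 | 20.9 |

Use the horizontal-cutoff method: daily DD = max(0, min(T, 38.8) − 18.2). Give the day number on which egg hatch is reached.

day 3

Daily DD above 18.2 °C (capped at 20.6): 20.6, 0.0, 14.3, 12.8, 6.4, 7.0, 13.5, 6.0, 2.6, 7.1, 2.7.
Cumulative: 20.6, 20.6, 34.9, 47.7, 54.1, 61.1, 74.6, 80.6, 83.2, 90.3, 93.0.
The total first reaches 25 DD on day 3.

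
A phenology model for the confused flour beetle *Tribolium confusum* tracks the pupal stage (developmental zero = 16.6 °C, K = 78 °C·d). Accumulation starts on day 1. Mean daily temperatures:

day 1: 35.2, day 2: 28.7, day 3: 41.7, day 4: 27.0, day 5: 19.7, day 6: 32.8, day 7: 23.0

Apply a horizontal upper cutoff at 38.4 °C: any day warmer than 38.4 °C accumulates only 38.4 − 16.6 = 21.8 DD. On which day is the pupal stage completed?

Daily DD above 16.6 °C (capped at 21.8): 18.6, 12.1, 21.8, 10.4, 3.1, 16.2, 6.4.
Cumulative: 18.6, 30.7, 52.5, 62.9, 66.0, 82.2, 88.6.
The total first reaches 78 DD on day 6.

day 6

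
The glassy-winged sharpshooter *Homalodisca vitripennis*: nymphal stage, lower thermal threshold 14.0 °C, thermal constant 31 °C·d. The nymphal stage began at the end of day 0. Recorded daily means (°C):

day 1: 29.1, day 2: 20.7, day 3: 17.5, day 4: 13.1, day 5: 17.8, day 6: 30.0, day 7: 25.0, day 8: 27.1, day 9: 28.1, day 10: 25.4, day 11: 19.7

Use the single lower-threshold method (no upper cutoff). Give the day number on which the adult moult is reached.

Daily DD above 14.0 °C: 15.1, 6.7, 3.5, 0.0, 3.8, 16.0, 11.0, 13.1, 14.1, 11.4, 5.7.
Cumulative: 15.1, 21.8, 25.3, 25.3, 29.1, 45.1, 56.1, 69.2, 83.3, 94.7, 100.4.
The total first reaches 31 DD on day 6.

day 6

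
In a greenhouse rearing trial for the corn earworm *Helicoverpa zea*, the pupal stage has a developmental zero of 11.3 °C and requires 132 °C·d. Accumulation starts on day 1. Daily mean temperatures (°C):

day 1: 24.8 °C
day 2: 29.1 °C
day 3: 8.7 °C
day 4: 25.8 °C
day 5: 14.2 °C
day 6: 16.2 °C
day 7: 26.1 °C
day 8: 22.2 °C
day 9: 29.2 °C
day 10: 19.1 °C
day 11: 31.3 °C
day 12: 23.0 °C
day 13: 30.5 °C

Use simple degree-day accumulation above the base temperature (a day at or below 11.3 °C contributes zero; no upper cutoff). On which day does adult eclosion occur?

day 12

Daily DD above 11.3 °C: 13.5, 17.8, 0.0, 14.5, 2.9, 4.9, 14.8, 10.9, 17.9, 7.8, 20.0, 11.7, 19.2.
Cumulative: 13.5, 31.3, 31.3, 45.8, 48.7, 53.6, 68.4, 79.3, 97.2, 105.0, 125.0, 136.7, 155.9.
The total first reaches 132 DD on day 12.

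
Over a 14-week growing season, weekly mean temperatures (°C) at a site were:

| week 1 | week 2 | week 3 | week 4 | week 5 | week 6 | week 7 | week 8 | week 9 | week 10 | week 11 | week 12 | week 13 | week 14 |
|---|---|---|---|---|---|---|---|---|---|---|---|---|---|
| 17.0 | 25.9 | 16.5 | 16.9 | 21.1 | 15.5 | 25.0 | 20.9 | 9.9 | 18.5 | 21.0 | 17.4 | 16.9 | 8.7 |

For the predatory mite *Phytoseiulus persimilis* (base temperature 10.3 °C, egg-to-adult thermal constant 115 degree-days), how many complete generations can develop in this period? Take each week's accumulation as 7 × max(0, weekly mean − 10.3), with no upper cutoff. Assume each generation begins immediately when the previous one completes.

6 generations

Weekly DD (7 × max(0, T̄ − 10.3)): 46.9, 109.2, 43.4, 46.2, 75.6, 36.4, 102.9, 74.2, 0.0, 57.4, 74.9, 49.7, 46.2, 0.0.
Season total = 763.0 DD.
Complete generations = ⌊763.0 / 115⌋ = 6.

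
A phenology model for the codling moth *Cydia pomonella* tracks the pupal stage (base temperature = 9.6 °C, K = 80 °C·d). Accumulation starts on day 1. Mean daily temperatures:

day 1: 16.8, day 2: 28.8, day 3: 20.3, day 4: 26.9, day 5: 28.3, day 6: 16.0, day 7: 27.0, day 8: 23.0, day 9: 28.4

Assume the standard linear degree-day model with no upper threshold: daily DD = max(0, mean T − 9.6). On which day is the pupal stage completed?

Daily DD above 9.6 °C: 7.2, 19.2, 10.7, 17.3, 18.7, 6.4, 17.4, 13.4, 18.8.
Cumulative: 7.2, 26.4, 37.1, 54.4, 73.1, 79.5, 96.9, 110.3, 129.1.
The total first reaches 80 DD on day 7.

day 7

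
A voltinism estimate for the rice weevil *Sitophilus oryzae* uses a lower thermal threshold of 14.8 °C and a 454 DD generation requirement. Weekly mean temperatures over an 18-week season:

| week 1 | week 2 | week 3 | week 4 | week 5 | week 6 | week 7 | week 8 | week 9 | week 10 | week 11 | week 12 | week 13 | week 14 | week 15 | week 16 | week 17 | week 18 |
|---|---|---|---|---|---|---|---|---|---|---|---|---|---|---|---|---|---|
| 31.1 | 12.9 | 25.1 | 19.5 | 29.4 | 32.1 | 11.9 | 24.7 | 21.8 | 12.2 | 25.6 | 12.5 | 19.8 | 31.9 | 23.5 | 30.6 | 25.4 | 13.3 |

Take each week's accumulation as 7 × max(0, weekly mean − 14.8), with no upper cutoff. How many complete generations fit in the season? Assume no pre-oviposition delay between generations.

Weekly DD (7 × max(0, T̄ − 14.8)): 114.1, 0.0, 72.1, 32.9, 102.2, 121.1, 0.0, 69.3, 49.0, 0.0, 75.6, 0.0, 35.0, 119.7, 60.9, 110.6, 74.2, 0.0.
Season total = 1036.7 DD.
Complete generations = ⌊1036.7 / 454⌋ = 2.

2 generations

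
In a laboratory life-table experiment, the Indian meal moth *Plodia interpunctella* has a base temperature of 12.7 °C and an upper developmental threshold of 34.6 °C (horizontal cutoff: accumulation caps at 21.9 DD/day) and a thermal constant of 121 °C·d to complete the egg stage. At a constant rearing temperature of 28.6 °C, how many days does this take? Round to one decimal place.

Daily accumulation = 28.6 − 12.7 = 15.9 DD/day.
Duration = 121 / 15.9 = 7.610 ≈ 7.6 days.

7.6 days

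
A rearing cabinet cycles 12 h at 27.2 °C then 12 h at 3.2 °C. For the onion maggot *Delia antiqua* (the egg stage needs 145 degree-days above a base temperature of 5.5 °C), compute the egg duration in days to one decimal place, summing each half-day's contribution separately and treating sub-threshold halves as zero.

13.4 days

Day half: max(0, 27.2 − 5.5) × 0.5 = 21.7 × 0.5 = 10.85 DD.
Night half: max(0, 3.2 − 5.5) × 0.5 = 0.0 × 0.5 = 0.00 DD.
Per 24 h: 10.85 DD/day.
Duration = 145 / 10.85 = 13.364 ≈ 13.4 days.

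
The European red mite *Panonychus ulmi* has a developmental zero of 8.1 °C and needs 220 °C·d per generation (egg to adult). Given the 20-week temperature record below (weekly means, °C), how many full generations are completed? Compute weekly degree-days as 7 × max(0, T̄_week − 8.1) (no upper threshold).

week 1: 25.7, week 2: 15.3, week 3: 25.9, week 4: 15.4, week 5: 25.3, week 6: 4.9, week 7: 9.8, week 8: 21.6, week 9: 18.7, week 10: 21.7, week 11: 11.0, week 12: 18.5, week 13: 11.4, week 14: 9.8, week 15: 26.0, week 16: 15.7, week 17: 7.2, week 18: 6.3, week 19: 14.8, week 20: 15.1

Weekly DD (7 × max(0, T̄ − 8.1)): 123.2, 50.4, 124.6, 51.1, 120.4, 0.0, 11.9, 94.5, 74.2, 95.2, 20.3, 72.8, 23.1, 11.9, 125.3, 53.2, 0.0, 0.0, 46.9, 49.0.
Season total = 1148.0 DD.
Complete generations = ⌊1148.0 / 220⌋ = 5.

5 generations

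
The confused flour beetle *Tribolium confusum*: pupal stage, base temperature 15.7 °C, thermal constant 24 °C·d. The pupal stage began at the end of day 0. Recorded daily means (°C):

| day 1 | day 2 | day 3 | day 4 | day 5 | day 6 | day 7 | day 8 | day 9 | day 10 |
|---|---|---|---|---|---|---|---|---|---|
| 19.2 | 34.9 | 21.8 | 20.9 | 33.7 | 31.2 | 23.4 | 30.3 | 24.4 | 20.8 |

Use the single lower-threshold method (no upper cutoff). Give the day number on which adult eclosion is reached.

day 3

Daily DD above 15.7 °C: 3.5, 19.2, 6.1, 5.2, 18.0, 15.5, 7.7, 14.6, 8.7, 5.1.
Cumulative: 3.5, 22.7, 28.8, 34.0, 52.0, 67.5, 75.2, 89.8, 98.5, 103.6.
The total first reaches 24 DD on day 3.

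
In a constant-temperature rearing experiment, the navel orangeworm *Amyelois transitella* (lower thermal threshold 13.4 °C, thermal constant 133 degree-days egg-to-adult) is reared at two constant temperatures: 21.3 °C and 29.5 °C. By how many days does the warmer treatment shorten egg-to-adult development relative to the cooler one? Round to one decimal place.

At 21.3 °C: 133 / (21.3 − 13.4) = 133 / 7.9 = 16.835 d.
At 29.5 °C: 133 / (29.5 − 13.4) = 133 / 16.1 = 8.261 d.
Difference = |16.835 − 8.261| = 8.575 ≈ 8.6 days.

8.6 days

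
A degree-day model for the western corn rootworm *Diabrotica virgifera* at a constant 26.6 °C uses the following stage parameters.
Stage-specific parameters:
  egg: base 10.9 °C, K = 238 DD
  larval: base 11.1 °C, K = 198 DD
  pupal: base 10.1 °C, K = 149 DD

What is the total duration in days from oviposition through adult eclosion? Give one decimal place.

37.0 days

egg: 238 / (26.6 − 10.9) = 238 / 15.7 = 15.159 d.
larval: 198 / (26.6 − 11.1) = 198 / 15.5 = 12.774 d.
pupal: 149 / (26.6 − 10.1) = 149 / 16.5 = 9.030 d.
Sum = 36.964 ≈ 37.0 days.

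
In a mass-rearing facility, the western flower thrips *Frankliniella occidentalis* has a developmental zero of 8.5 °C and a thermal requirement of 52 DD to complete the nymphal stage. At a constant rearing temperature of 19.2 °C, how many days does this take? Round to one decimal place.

Daily accumulation = 19.2 − 8.5 = 10.7 DD/day.
Duration = 52 / 10.7 = 4.860 ≈ 4.9 days.

4.9 days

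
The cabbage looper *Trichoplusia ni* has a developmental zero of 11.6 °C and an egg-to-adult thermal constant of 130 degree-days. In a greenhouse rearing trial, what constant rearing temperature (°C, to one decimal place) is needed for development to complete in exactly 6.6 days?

31.3 °C

Required daily accumulation = 130 / 6.6 = 19.697 DD/day.
T = T_base + 19.697 = 11.6 + 19.697 = 31.297 ≈ 31.3 °C.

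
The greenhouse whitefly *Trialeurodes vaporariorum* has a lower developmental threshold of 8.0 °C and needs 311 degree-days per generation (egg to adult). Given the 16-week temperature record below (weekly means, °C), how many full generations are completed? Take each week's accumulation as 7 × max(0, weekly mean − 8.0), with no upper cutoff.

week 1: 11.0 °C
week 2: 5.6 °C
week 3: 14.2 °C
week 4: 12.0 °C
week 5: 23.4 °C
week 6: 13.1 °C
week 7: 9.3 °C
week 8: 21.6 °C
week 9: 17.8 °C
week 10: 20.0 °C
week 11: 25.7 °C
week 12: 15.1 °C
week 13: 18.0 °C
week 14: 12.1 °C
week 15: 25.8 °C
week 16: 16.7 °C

3 generations

Weekly DD (7 × max(0, T̄ − 8.0)): 21.0, 0.0, 43.4, 28.0, 107.8, 35.7, 9.1, 95.2, 68.6, 84.0, 123.9, 49.7, 70.0, 28.7, 124.6, 60.9.
Season total = 950.6 DD.
Complete generations = ⌊950.6 / 311⌋ = 3.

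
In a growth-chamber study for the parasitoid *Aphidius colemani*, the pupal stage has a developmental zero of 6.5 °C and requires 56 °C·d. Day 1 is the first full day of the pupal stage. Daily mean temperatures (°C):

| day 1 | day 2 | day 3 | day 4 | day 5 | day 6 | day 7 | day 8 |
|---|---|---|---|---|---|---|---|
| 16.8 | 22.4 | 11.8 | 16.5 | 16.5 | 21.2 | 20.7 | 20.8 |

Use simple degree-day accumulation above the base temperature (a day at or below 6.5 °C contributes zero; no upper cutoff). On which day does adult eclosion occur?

Daily DD above 6.5 °C: 10.3, 15.9, 5.3, 10.0, 10.0, 14.7, 14.2, 14.3.
Cumulative: 10.3, 26.2, 31.5, 41.5, 51.5, 66.2, 80.4, 94.7.
The total first reaches 56 DD on day 6.

day 6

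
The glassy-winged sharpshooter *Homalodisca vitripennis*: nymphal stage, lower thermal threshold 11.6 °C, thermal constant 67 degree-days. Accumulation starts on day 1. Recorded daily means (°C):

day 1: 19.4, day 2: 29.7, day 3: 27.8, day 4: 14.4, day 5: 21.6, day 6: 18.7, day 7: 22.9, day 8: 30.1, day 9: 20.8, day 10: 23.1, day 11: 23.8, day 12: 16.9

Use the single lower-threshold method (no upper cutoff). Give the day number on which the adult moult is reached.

Daily DD above 11.6 °C: 7.8, 18.1, 16.2, 2.8, 10.0, 7.1, 11.3, 18.5, 9.2, 11.5, 12.2, 5.3.
Cumulative: 7.8, 25.9, 42.1, 44.9, 54.9, 62.0, 73.3, 91.8, 101.0, 112.5, 124.7, 130.0.
The total first reaches 67 DD on day 7.

day 7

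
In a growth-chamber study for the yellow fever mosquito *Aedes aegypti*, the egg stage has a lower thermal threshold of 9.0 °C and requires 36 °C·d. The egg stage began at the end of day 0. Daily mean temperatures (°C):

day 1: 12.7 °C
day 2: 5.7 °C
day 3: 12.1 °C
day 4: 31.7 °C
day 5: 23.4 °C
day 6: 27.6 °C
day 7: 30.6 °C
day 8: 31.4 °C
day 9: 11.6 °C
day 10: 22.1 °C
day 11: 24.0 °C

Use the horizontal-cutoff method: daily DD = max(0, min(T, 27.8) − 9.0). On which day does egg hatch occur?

Daily DD above 9.0 °C (capped at 18.8): 3.7, 0.0, 3.1, 18.8, 14.4, 18.6, 18.8, 18.8, 2.6, 13.1, 15.0.
Cumulative: 3.7, 3.7, 6.8, 25.6, 40.0, 58.6, 77.4, 96.2, 98.8, 111.9, 126.9.
The total first reaches 36 DD on day 5.

day 5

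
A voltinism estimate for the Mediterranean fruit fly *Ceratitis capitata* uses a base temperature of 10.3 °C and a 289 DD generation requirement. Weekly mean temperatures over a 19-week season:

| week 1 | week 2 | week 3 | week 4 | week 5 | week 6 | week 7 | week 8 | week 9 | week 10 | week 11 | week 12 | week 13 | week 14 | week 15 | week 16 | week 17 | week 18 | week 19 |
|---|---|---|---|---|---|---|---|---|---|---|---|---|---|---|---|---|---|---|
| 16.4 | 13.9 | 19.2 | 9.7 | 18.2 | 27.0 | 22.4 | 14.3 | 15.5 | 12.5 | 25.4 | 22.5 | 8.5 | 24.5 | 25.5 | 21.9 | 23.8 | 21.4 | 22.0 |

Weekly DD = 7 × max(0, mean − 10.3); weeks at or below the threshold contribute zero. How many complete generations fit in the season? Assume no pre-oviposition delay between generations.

4 generations

Weekly DD (7 × max(0, T̄ − 10.3)): 42.7, 25.2, 62.3, 0.0, 55.3, 116.9, 84.7, 28.0, 36.4, 15.4, 105.7, 85.4, 0.0, 99.4, 106.4, 81.2, 94.5, 77.7, 81.9.
Season total = 1199.1 DD.
Complete generations = ⌊1199.1 / 289⌋ = 4.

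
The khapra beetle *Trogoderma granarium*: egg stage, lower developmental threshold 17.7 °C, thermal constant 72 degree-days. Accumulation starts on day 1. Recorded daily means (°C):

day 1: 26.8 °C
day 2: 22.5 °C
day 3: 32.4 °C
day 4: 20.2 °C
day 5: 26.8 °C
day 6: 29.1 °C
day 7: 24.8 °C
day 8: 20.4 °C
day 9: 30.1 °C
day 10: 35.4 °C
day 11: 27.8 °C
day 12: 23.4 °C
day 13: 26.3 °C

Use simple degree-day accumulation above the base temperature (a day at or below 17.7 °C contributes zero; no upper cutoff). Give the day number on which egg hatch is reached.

day 9

Daily DD above 17.7 °C: 9.1, 4.8, 14.7, 2.5, 9.1, 11.4, 7.1, 2.7, 12.4, 17.7, 10.1, 5.7, 8.6.
Cumulative: 9.1, 13.9, 28.6, 31.1, 40.2, 51.6, 58.7, 61.4, 73.8, 91.5, 101.6, 107.3, 115.9.
The total first reaches 72 DD on day 9.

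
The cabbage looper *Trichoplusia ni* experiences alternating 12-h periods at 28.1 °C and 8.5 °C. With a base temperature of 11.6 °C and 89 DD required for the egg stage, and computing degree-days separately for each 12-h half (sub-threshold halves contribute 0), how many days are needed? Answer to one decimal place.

Day half: max(0, 28.1 − 11.6) × 0.5 = 16.5 × 0.5 = 8.25 DD.
Night half: max(0, 8.5 − 11.6) × 0.5 = 0.0 × 0.5 = 0.00 DD.
Per 24 h: 8.25 DD/day.
Duration = 89 / 8.25 = 10.788 ≈ 10.8 days.

10.8 days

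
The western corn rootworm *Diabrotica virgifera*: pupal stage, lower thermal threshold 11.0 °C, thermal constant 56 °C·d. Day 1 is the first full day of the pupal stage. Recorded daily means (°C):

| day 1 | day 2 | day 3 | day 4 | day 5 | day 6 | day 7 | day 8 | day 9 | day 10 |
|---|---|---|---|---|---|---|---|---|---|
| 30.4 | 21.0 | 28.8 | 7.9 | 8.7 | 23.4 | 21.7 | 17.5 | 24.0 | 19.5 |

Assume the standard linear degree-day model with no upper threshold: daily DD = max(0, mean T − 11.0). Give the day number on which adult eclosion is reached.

day 6

Daily DD above 11.0 °C: 19.4, 10.0, 17.8, 0.0, 0.0, 12.4, 10.7, 6.5, 13.0, 8.5.
Cumulative: 19.4, 29.4, 47.2, 47.2, 47.2, 59.6, 70.3, 76.8, 89.8, 98.3.
The total first reaches 56 DD on day 6.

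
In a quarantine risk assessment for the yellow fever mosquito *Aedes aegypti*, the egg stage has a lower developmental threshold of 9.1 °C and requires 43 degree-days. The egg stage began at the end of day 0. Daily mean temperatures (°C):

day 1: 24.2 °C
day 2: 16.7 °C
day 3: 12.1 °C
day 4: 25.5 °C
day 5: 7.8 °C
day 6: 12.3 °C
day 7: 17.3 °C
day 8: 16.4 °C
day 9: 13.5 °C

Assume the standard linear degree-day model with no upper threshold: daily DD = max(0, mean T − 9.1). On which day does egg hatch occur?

day 6

Daily DD above 9.1 °C: 15.1, 7.6, 3.0, 16.4, 0.0, 3.2, 8.2, 7.3, 4.4.
Cumulative: 15.1, 22.7, 25.7, 42.1, 42.1, 45.3, 53.5, 60.8, 65.2.
The total first reaches 43 DD on day 6.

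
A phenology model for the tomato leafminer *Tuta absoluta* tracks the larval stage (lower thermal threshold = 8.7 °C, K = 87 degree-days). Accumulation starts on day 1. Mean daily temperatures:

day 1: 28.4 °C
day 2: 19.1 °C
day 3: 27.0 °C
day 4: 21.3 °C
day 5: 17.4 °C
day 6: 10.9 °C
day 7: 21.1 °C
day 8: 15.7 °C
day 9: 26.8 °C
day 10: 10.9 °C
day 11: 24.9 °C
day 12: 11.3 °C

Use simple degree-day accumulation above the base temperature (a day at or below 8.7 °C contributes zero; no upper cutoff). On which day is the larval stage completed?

Daily DD above 8.7 °C: 19.7, 10.4, 18.3, 12.6, 8.7, 2.2, 12.4, 7.0, 18.1, 2.2, 16.2, 2.6.
Cumulative: 19.7, 30.1, 48.4, 61.0, 69.7, 71.9, 84.3, 91.3, 109.4, 111.6, 127.8, 130.4.
The total first reaches 87 DD on day 8.

day 8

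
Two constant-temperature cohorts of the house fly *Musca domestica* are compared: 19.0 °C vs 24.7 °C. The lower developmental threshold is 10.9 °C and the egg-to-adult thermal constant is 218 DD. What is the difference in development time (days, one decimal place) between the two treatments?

11.1 days

At 19.0 °C: 218 / (19.0 − 10.9) = 218 / 8.1 = 26.914 d.
At 24.7 °C: 218 / (24.7 − 10.9) = 218 / 13.8 = 15.797 d.
Difference = |26.914 − 15.797| = 11.116 ≈ 11.1 days.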